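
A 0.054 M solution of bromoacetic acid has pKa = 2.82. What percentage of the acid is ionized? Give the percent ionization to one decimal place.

BrCH2COOH ⇌ BrCH2COO- + H+; let x = [H+] at equilibrium.
Ka = 10^(−2.82) = 1.51 × 10^-3
Solve x² + 0.00151x − 8.15e-05 = 0 → x = 8.31 × 10^-3 M
Fraction ionized = 8.31 × 10^-3 / 0.054 = 0.1539 → 15.4%

15.4%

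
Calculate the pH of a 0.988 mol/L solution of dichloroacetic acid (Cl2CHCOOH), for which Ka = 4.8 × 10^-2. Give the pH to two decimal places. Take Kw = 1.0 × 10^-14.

Cl2CHCOOH ⇌ Cl2CHCOO- + H+
Let x = [H+] at equilibrium. Ka = x²/(0.988 − x).
x is not negligible relative to C₀; solve x² + 0.048·x − 0.0474 = 0.
x = [−0.048 + √(0.048² + 0.19)]/2 = 1.95 × 10^-1 M
pH = −log[H+] = −log(1.95 × 10^-1) = 0.71

pH = 0.71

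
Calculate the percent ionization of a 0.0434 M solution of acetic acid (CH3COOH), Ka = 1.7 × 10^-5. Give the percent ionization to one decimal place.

2.0%

CH3COOH ⇌ CH3COO- + H+; let x = [H+] at equilibrium.
x ≈ √(Ka·C₀) = √(1.7 × 10^-5 × 0.0434) = 8.59 × 10^-4 M
Fraction ionized = 8.59 × 10^-4 / 0.0434 = 0.0198 → 2.0%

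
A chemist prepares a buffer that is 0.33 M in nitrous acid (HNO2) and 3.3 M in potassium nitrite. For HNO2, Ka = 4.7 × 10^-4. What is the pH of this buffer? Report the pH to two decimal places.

pKa = −log(4.7 × 10^-4) = 3.328
Henderson–Hasselbalch: pH = pKa + log([NO2-]/[HNO2]) = 3.328 + log(3.3/0.33)
pH = 3.328 + (+1.000) = 4.33

pH = 4.33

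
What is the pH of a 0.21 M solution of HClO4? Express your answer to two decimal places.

pH = 0.68

HClO4 is a strong acid and dissociates completely, so [H+] = 0.21 M.
pH = -log(0.21) = 0.68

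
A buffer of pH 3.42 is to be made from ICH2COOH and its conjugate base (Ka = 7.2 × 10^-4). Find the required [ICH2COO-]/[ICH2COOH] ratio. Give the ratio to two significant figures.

pKa = -log(7.2 × 10^-4) = 3.143
pH = pKa + log(r) ⇒ log(r) = 3.42 − 3.143 = +0.277
r = [ICH2COO-]/[ICH2COOH] = 10^(+0.277) = 1.89

ratio = 1.9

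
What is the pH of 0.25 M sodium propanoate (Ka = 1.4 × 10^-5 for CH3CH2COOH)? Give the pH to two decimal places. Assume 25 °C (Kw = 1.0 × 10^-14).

CH3CH2COO- is the conjugate base of the weak acid CH3CH2COOH.
Kb = Kw/Ka = 1.0×10^-14 / 1.4 × 10^-5 = 7.14 × 10^-10
Let x = [OH-] at equilibrium. Kb = x²/(0.25 − x).
Since Kb ≪ C₀, x ≈ √(Kb·C₀) = 1.34 × 10^-5 M.
Check: 0.0053% ionized — well under 5%, approximation valid.
pOH = −log(1.34 × 10^-5) = 4.87; pH = 14.00 − 4.87 = 9.13

pH = 9.13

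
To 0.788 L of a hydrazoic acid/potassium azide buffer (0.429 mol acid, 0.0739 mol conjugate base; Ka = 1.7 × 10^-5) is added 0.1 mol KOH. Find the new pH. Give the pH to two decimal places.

OH- converts HN3 to N3-: HN3 → 0.329 mol, N3- → 0.174 mol.
pKa = −log(1.7 × 10^-5) = 4.770
pH = pKa + log(n_N3-/n_HN3) = 4.770 + log(0.174/0.329) = 4.770 + (-0.277)

pH = 4.49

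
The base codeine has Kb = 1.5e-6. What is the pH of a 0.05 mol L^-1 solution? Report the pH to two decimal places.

C18H21NO3 + H2O ⇌ C18H22NO3+ + OH-
From the ICE table, Kb = x²/(0.05 − x) = 1.5 × 10^-6.
Assume x ≪ 0.05: x ≈ √(1.5 × 10^-6 × 0.05) = 2.74 × 10^-4 M
(x/C₀ = 0.55% < 5%, so the approximation holds.)
pOH = −log(2.74 × 10^-4) = 3.56; pH = 14.00 − 3.56 = 10.44

pH = 10.44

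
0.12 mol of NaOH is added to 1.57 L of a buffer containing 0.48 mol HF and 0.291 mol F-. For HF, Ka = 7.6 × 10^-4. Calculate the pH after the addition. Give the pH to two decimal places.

pH = 3.18

OH- converts HF to F-: HF → 0.36 mol, F- → 0.411 mol.
pKa = −log(7.6 × 10^-4) = 3.119
Henderson–Hasselbalch with mole ratio 0.411/0.36: pH = 3.119 + (+0.058)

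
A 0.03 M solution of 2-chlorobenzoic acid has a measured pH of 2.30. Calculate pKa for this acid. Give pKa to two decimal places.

pKa = 3.00

[H+] = 10^(-2.30) = 5.01 × 10^-3 M
At equilibrium [HA] = 0.03 − 5.01 × 10^-3 = 2.50 × 10^-2 M
Ka = [H+][A-]/[HA] = (5.01 × 10^-3)² / 2.50 × 10^-2 = 1.00 × 10^-3
pKa = -log(1.00 × 10^-3) = 3.00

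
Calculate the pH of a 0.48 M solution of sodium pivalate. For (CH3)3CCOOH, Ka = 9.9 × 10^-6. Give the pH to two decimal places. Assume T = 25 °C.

pH = 9.34

(CH3)3CCOO- is the conjugate base of the weak acid (CH3)3CCOOH.
Kb = Kw/Ka = 1.0×10^-14 / 9.9 × 10^-6 = 1.01 × 10^-9
From the ICE table, Kb = [OH-]²/(0.48 − [OH-]) = 1.01 × 10^-9.
Assume [OH-] ≪ 0.48: [OH-] ≈ √(1.01 × 10^-9 × 0.48) = 2.20 × 10^-5 M
pOH = 4.66, so pH = 14.00 − pOH = 9.34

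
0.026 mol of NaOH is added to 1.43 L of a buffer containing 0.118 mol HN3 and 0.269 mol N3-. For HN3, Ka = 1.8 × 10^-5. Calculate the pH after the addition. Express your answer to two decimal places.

After neutralization: n(HN3) = 0.092 mol, n(N3-) = 0.295 mol.
pKa = −log(1.8 × 10^-5) = 4.745
pH = pKa + log([A⁻]/[HA]) = 4.745 + log(0.295/0.092) = 4.745 +0.506

pH = 5.25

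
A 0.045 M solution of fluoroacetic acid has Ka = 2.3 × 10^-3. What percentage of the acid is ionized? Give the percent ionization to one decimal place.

20.2%

FCH2COOH ⇌ FCH2COO- + H+; let x = [H+] at equilibrium.
Ka = x²/(C₀ − x); solving the quadratic gives x = 9.09 × 10^-3 M.
% ionization = x/C₀ × 100% = 9.09 × 10^-3/0.045 × 100% = 20.2%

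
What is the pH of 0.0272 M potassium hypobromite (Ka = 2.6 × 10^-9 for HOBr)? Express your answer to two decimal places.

pH = 10.51

OBr- is the conjugate base of the weak acid HOBr.
Kb = Kw/Ka = 1.0×10^-14 / 2.6 × 10^-9 = 3.85 × 10^-6
Kb = x²/(0.0272 − x) = 3.85 × 10^-6
Neglecting x in the denominator: x = √(3.85 × 10^-6 × 0.0272) = 3.24 × 10^-4 M
Check: 1.2% ionized — well under 5%, approximation valid.
pOH = 3.49, so pH = 14.00 − pOH = 10.51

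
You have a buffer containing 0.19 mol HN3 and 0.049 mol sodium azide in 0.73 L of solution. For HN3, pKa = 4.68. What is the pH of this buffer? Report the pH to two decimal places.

pH = 4.09

pH = pKa + log([A⁻]/[HA]) = 4.68 + log(0.049/0.19)
pH = 4.68 + (-0.589) = 4.09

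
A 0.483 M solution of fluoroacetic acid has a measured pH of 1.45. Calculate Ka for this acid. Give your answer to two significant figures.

[H+] = 10^(-1.45) = 3.55 × 10^-2 M
At equilibrium [HA] = 0.483 − 3.55 × 10^-2 = 4.48 × 10^-1 M
Ka = [H+][A-]/[HA] = (3.55 × 10^-2)² / 4.48 × 10^-1 = 2.8 × 10^-3

Ka = 2.8 × 10^-3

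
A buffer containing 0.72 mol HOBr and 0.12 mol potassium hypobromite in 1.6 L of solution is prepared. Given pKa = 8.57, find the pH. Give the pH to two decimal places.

pH = 7.79

pH = pKa + log([A⁻]/[HA]) = 8.57 + log(0.12/0.72)
pH = 8.57 + (-0.778) = 7.79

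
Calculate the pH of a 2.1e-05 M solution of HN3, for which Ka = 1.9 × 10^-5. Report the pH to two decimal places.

HN3 ⇌ N3- + H+
Ka = x²/(2.1e-05 − x) = 1.9 × 10^-5
The 5% rule fails; solving x² + Ka·x − Ka·C₀ = 0 exactly:
x = (−Ka + √(Ka² + 4·Ka·C₀))/2 = 1.26 × 10^-5 M
pH = −log(1.26 × 10^-5) = 4.90

pH = 4.90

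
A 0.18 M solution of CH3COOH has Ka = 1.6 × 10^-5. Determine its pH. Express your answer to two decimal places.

CH3COOH ⇌ CH3COO- + H+
Ka = [H+]²/(0.18 − [H+]) = 1.6 × 10^-5
Since Ka ≪ C₀, [H+] ≈ √(Ka·C₀) = 1.70 × 10^-3 M.
pH = −log(1.70 × 10^-3) = 2.77

pH = 2.77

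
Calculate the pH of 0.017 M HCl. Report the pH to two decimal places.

HCl is a strong acid and dissociates completely, so [H+] = 0.017 M.
pH = -log(0.017) = 1.77

pH = 1.77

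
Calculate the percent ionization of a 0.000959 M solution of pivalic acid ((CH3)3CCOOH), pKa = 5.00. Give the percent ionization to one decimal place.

(CH3)3CCOOH ⇌ (CH3)3CCOO- + H+; let x = [H+] at equilibrium.
Ka = 10^(−5.00) = 1.00 × 10^-5
Ka = x²/(C₀ − x); solving the quadratic gives x = 9.31 × 10^-5 M.
Fraction ionized = 9.31 × 10^-5 / 0.000959 = 0.0971 → 9.7%

9.7%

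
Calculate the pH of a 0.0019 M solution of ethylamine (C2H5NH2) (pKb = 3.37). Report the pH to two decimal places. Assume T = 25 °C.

C2H5NH2 + H2O ⇌ C2H5NH3+ + OH-
Kb = 10^(−3.37) = 4.27 × 10^-4
Let x = [OH-] at equilibrium. Kb = x²/(0.0019 − x).
x is not negligible relative to C₀; solve x² + 0.000427·x − 8.11e-07 = 0.
x = (−Kb + √(Kb² + 4·Kb·C₀))/2 = 7.12 × 10^-4 M
pOH = 3.15, so pH = 14.00 − pOH = 10.85

pH = 10.85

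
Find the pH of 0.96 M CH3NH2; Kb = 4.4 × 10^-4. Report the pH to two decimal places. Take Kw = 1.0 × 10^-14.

CH3NH2 + H2O ⇌ CH3NH3+ + OH-
From the ICE table, Kb = x²/(0.96 − x) = 4.4 × 10^-4.
Assume x ≪ 0.96: x ≈ √(4.4 × 10^-4 × 0.96) = 2.06 × 10^-2 M
pOH = 1.69, so pH = 14.00 − pOH = 12.31

pH = 12.31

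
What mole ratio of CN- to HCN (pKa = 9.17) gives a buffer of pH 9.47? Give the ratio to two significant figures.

pH = pKa + log(r) ⇒ log(r) = 9.47 − 9.17 = +0.30
r = [CN-]/[HCN] = 10^(+0.30) = 2

ratio = 2.0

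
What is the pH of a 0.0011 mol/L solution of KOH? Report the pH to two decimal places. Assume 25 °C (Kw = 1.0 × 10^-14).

pH = 11.04

KOH is a strong base; [OH-] = 0.0011 M.
pOH = -log(0.0011) = 2.96
pH = 14.00 - 2.96 = 11.04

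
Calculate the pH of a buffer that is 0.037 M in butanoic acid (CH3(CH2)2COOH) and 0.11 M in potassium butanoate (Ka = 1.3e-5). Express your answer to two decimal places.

pH = 5.36

pKa = −log(1.3 × 10^-5) = 4.886
Henderson–Hasselbalch: pH = pKa + log([CH3(CH2)2COO-]/[CH3(CH2)2COOH]) = 4.886 + log(0.11/0.037)
pH = 4.886 + (+0.473) = 5.36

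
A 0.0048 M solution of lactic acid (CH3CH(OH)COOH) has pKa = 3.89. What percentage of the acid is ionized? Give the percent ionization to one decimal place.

CH3CH(OH)COOH ⇌ CH3CH(OH)COO- + H+; let x = [H+] at equilibrium.
Ka = 10^(−3.89) = 1.29 × 10^-4
Solve x² + 0.000129x − 6.19e-07 = 0 → x = 7.25 × 10^-4 M
Fraction ionized = 7.25 × 10^-4 / 0.0048 = 0.1510 → 15.1%

15.1%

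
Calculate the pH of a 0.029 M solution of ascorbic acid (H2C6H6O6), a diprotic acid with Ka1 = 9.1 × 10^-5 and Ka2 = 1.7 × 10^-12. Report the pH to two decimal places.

Since Ka1 ≫ Ka2, the first ionization dominates [H+].
Ka1 = x²/(0.029 − x) = 9.1 × 10^-5
Solving the quadratic: x = (−Ka1 + √(Ka1² + 4·Ka1·C₀))/2 = 1.58 × 10^-3 M
pH = −log(1.58 × 10^-3) = 2.80

pH = 2.80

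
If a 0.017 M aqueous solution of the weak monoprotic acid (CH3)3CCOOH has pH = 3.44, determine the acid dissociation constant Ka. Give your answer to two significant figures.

Ka = 7.9 × 10^-6

[H+] = 10^(-3.44) = 3.63 × 10^-4 M
At equilibrium [HA] = 0.017 − 3.63 × 10^-4 = 1.66 × 10^-2 M
Ka = [H+][A-]/[HA] = (3.63 × 10^-4)² / 1.66 × 10^-2 = 7.9 × 10^-6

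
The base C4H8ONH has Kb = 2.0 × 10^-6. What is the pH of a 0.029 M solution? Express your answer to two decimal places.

pH = 10.38

C4H8ONH + H2O ⇌ C4H8ONH2+ + OH-
Kb = [OH-]²/(0.029 − [OH-]) = 2.0 × 10^-6
Neglecting [OH-] in the denominator: [OH-] = √(2.0 × 10^-6 × 0.029) = 2.41 × 10^-4 M
Check: 0.83% ionized — well under 5%, approximation valid.
pOH = 3.62, so pH = 14.00 − pOH = 10.38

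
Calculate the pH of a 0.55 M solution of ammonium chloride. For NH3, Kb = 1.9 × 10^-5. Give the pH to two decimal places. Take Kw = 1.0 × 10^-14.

pH = 4.77

NH4+ is the conjugate acid of the weak base NH3.
Ka = Kw/Kb = 1.0×10^-14 / 1.9 × 10^-5 = 5.26 × 10^-10
From the ICE table, Ka = [H+]²/(0.55 − [H+]) = 5.26 × 10^-10.
Neglecting [H+] in the denominator: [H+] = √(5.26 × 10^-10 × 0.55) = 1.70 × 10^-5 M
pH = −log(1.70 × 10^-5) = 4.77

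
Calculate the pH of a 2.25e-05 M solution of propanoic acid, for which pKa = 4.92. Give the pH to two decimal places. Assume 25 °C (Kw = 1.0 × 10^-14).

CH3CH2COOH ⇌ CH3CH2COO- + H+
Ka = 10^(−4.92) = 1.20 × 10^-5
Ka = [H+]²/(2.25e-05 − [H+]) = 1.20 × 10^-5
[H+] is not negligible relative to C₀; solve [H+]² + 1.2e-05·[H+] − 2.7e-10 = 0.
[H+] = [−1.2e-05 + √(1.2e-05² + 1.08e-09)]/2 = 1.15 × 10^-5 M
pH = −log[H+] = −log(1.15 × 10^-5) = 4.94

pH = 4.94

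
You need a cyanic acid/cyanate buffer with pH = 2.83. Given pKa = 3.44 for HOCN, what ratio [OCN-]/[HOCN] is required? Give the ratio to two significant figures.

ratio = 0.25

pH = pKa + log(r) ⇒ log(r) = 2.83 − 3.44 = -0.61
r = [OCN-]/[HOCN] = 10^(-0.61) = 0.245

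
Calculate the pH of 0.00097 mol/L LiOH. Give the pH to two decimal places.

pH = 10.99

LiOH is a strong base; [OH-] = 0.00097 M.
pOH = -log(0.00097) = 3.01
pH = 14.00 - 3.01 = 10.99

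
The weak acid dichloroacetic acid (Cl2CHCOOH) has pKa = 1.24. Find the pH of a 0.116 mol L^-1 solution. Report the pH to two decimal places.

Cl2CHCOOH ⇌ Cl2CHCOO- + H+
Ka = 10^(−1.24) = 5.75 × 10^-2
Let x = [H+] at equilibrium. Ka = x²/(0.116 − x).
x is not negligible relative to C₀; solve x² + 0.0575·x − 0.00667 = 0.
x = [−0.0575 + √(0.0575² + 0.0267)]/2 = 5.78 × 10^-2 M
pH = −log[H+] = −log(5.78 × 10^-2) = 1.24

pH = 1.24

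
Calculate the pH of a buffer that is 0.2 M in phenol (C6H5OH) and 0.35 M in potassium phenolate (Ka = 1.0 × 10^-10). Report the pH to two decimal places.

pH = 10.24

pKa = −log(1.0 × 10^-10) = 10.000
Using pH = pKa + log([base]/[acid]) with [base]/[acid] = 0.35/0.2:
pH = 10.000 + (+0.243) = 10.24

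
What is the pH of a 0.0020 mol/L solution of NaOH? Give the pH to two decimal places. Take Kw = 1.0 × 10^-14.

NaOH is a strong base; [OH-] = 0.002 M.
pOH = -log(0.002) = 2.70
pH = 14.00 - 2.70 = 11.30

pH = 11.30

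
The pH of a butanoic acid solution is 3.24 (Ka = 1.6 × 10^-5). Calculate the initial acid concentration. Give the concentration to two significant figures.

[H+] = 10^(-3.24) = 5.75 × 10^-4 M = x
Ka = x²/(C₀ − x) ⇒ C₀ = x + x²/Ka
C₀ = 5.75 × 10^-4 + (5.75 × 10^-4)²/(1.6 × 10^-5) = 2.12 × 10^-2 M

C₀ = 2.1 × 10^-2 M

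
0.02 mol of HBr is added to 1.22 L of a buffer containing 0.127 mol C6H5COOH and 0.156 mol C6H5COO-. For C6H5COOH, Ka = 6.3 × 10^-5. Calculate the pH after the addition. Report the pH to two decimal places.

pH = 4.17

Added H+ converts C6H5COO- to C6H5COOH: C6H5COOH → 0.147 mol, C6H5COO- → 0.136 mol.
pKa = −log(6.3 × 10^-5) = 4.201
Henderson–Hasselbalch with mole ratio 0.136/0.147: pH = 4.201 + (-0.034)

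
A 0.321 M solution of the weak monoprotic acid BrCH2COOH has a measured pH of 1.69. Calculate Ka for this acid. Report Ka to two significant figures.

Ka = 1.4 × 10^-3

[H+] = 10^(-1.69) = 2.04 × 10^-2 M
At equilibrium [HA] = 0.321 − 2.04 × 10^-2 = 3.01 × 10^-1 M
Ka = [H+][A-]/[HA] = (2.04 × 10^-2)² / 3.01 × 10^-1 = 1.4 × 10^-3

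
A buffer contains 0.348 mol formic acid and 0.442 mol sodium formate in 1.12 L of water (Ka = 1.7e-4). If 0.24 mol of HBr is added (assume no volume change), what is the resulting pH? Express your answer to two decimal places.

After neutralization: n(HCOOH) = 0.588 mol, n(HCOO-) = 0.202 mol.
pKa = −log(1.7 × 10^-4) = 3.770
Henderson–Hasselbalch with mole ratio 0.202/0.588: pH = 3.770 + (-0.464)

pH = 3.31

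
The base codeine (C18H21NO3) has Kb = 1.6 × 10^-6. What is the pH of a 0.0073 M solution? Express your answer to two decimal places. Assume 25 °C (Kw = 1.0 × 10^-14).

C18H21NO3 + H2O ⇌ C18H22NO3+ + OH-
Kb = [OH-]²/(0.0073 − [OH-]) = 1.6 × 10^-6
Neglecting [OH-] in the denominator: [OH-] = √(1.6 × 10^-6 × 0.0073) = 1.08 × 10^-4 M
Check: 1.5% ionized — well under 5%, approximation valid.
pOH = −log(1.08 × 10^-4) = 3.97; pH = 14.00 − 3.97 = 10.03

pH = 10.03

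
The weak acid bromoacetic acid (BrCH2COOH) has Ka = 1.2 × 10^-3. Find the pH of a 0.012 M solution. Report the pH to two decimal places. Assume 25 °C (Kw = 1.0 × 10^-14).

pH = 2.49

BrCH2COOH ⇌ BrCH2COO- + H+
From the ICE table, Ka = [H+]²/(0.012 − [H+]) = 1.2 × 10^-3.
The 5% rule fails; solving [H+]² + Ka·[H+] − Ka·C₀ = 0 exactly:
[H+] = (−Ka + √(Ka² + 4·Ka·C₀))/2 = 3.24 × 10^-3 M
pH = −log[H+] = −log(3.24 × 10^-3) = 2.49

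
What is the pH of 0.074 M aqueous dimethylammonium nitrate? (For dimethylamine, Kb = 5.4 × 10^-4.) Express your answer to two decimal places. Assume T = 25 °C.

pH = 5.93

(CH3)2NH2+ is the conjugate acid of the weak base (CH3)2NH.
Ka = Kw/Kb = 1.0×10^-14 / 5.4 × 10^-4 = 1.85 × 10^-11
Ka = [H+]²/(0.074 − [H+]) = 1.85 × 10^-11
Neglecting [H+] in the denominator: [H+] = √(1.85 × 10^-11 × 0.074) = 1.17 × 10^-6 M
([H+]/C₀ = 0.0016% < 5%, so the approximation holds.)
pH = −log[H+] = −log(1.17 × 10^-6) = 5.93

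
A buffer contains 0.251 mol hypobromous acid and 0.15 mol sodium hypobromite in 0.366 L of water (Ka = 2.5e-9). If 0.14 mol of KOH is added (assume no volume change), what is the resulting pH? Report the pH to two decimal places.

pH = 9.02

OH- converts HOBr to OBr-: HOBr → 0.111 mol, OBr- → 0.29 mol.
pKa = −log(2.5 × 10^-9) = 8.602
Henderson–Hasselbalch with mole ratio 0.29/0.111: pH = 8.602 + (+0.417)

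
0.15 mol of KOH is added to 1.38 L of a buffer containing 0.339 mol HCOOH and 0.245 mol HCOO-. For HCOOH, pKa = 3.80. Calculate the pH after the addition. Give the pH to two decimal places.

After neutralization: n(HCOOH) = 0.189 mol, n(HCOO-) = 0.395 mol.
pH = pKa + log([A⁻]/[HA]) = 3.80 + log(0.395/0.189) = 3.80 +0.320

pH = 4.12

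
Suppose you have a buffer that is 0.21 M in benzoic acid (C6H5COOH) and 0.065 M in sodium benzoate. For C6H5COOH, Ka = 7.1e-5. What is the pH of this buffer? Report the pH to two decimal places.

pKa = −log(7.1 × 10^-5) = 4.149
Henderson–Hasselbalch: pH = pKa + log([C6H5COO-]/[C6H5COOH]) = 4.149 + log(0.065/0.21)
pH = 4.149 + (-0.509) = 3.64

pH = 3.64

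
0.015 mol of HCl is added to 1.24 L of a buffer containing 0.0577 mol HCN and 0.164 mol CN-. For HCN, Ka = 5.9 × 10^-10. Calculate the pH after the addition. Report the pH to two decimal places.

pH = 9.54

After neutralization: n(HCN) = 0.0727 mol, n(CN-) = 0.149 mol.
pKa = −log(5.9 × 10^-10) = 9.229
pH = pKa + log(n_CN-/n_HCN) = 9.229 + log(0.149/0.0727) = 9.229 + (+0.312)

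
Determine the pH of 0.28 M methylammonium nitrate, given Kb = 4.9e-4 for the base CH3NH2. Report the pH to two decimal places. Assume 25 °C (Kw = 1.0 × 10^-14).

pH = 5.62

CH3NH3+ is the conjugate acid of the weak base CH3NH2.
Ka = Kw/Kb = 1.0×10^-14 / 4.9 × 10^-4 = 2.04 × 10^-11
From the ICE table, Ka = x²/(0.28 − x) = 2.04 × 10^-11.
Since Ka ≪ C₀, x ≈ √(Ka·C₀) = 2.39 × 10^-6 M.
Check: 0.00085% ionized — well under 5%, approximation valid.
pH = −log[H+] = −log(2.39 × 10^-6) = 5.62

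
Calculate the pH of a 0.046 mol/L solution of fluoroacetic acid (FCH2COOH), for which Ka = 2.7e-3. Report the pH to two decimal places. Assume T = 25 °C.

FCH2COOH ⇌ FCH2COO- + H+
Let x = [H+] at equilibrium. Ka = x²/(0.046 − x).
x is not negligible relative to C₀; solve x² + 0.0027·x − 0.000124 = 0.
x = [−0.0027 + √(0.0027² + 0.000497)]/2 = 9.88 × 10^-3 M
pH = −log(9.88 × 10^-3) = 2.01

pH = 2.01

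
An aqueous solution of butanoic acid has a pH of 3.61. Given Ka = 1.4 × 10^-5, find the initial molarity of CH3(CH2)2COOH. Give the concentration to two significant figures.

[H+] = 10^(-3.61) = 2.45 × 10^-4 M = x
Ka = x²/(C₀ − x) ⇒ C₀ = x + x²/Ka
C₀ = 2.45 × 10^-4 + (2.45 × 10^-4)²/(1.4 × 10^-5) = 4.53 × 10^-3 M

C₀ = 4.5 × 10^-3 M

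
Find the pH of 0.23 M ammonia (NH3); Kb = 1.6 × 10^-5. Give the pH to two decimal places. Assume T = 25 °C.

NH3 + H2O ⇌ NH4+ + OH-
Kb = [OH-]²/(0.23 − [OH-]) = 1.6 × 10^-5
Neglecting [OH-] in the denominator: [OH-] = √(1.6 × 10^-5 × 0.23) = 1.92 × 10^-3 M
pOH = −log(1.92 × 10^-3) = 2.72; pH = 14.00 − 2.72 = 11.28

pH = 11.28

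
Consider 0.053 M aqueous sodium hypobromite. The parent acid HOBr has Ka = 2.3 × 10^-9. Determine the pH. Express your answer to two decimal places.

pH = 10.68

OBr- is the conjugate base of the weak acid HOBr.
Kb = Kw/Ka = 1.0×10^-14 / 2.3 × 10^-9 = 4.35 × 10^-6
Let x = [OH-] at equilibrium. Kb = x²/(0.053 − x).
Assume x ≪ 0.053: x ≈ √(4.35 × 10^-6 × 0.053) = 4.80 × 10^-4 M
(x/C₀ = 0.91% < 5%, so the approximation holds.)
pOH = −log(4.80 × 10^-4) = 3.32; pH = 14.00 − 3.32 = 10.68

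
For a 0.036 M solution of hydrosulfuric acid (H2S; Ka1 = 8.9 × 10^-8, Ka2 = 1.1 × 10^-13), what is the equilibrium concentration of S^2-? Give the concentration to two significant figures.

1.1 × 10^-13 M

First ionization gives [H+] ≈ [HS-] = 5.66 × 10^-5 M.
Second step: Ka2 = [H+][S^2-]/[HS-] ≈ [S^2-] (since [H+] ≈ [HS-]).
So [S^2-] ≈ Ka2.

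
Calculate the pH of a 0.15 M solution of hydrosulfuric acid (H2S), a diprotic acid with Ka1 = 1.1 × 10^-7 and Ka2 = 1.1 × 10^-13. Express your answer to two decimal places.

Since Ka1 ≫ Ka2, the first ionization dominates [H+].
Ka1 = x²/(0.15 − x) = 1.1 × 10^-7
x ≈ √(1.1 × 10^-7 × 0.15) = 1.28 × 10^-4 M
pH = −log(1.28 × 10^-4) = 3.89

pH = 3.89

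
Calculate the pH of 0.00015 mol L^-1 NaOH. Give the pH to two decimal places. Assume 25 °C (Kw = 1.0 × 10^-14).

NaOH is a strong base; [OH-] = 0.00015 M.
pOH = -log(0.00015) = 3.82
pH = 14.00 - 3.82 = 10.18

pH = 10.18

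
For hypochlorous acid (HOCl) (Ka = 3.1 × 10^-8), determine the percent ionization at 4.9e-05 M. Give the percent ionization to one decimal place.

HOCl ⇌ OCl- + H+; let x = [H+] at equilibrium.
x ≈ √(Ka·C₀) = √(3.1 × 10^-8 × 4.9e-05) = 1.23 × 10^-6 M
Fraction ionized = 1.23 × 10^-6 / 4.9e-05 = 0.0251 → 2.5%

2.5%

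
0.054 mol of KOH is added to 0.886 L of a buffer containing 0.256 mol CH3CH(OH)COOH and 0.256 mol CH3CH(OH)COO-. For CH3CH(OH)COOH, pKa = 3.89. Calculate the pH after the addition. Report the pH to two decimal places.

After neutralization: n(CH3CH(OH)COOH) = 0.202 mol, n(CH3CH(OH)COO-) = 0.31 mol.
pH = pKa + log([A⁻]/[HA]) = 3.89 + log(0.31/0.202) = 3.89 +0.186

pH = 4.08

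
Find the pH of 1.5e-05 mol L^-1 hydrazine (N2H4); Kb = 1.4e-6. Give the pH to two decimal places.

pH = 8.60

N2H4 + H2O ⇌ N2H5+ + OH-
Kb = [OH-]²/(1.5e-05 − [OH-]) = 1.4 × 10^-6
The 5% rule fails; solving [OH-]² + Kb·[OH-] − Kb·C₀ = 0 exactly:
[OH-] = [−1.4e-06 + √(1.4e-06² + 8.4e-11)]/2 = 3.94 × 10^-6 M
pOH = −log(3.94 × 10^-6) = 5.40; pH = 14.00 − 5.40 = 8.60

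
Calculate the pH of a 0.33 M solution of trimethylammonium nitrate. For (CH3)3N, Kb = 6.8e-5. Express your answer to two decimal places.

pH = 5.16

(CH3)3NH+ is the conjugate acid of the weak base (CH3)3N.
Ka = Kw/Kb = 1.0×10^-14 / 6.8 × 10^-5 = 1.47 × 10^-10
Ka = x²/(0.33 − x) = 1.47 × 10^-10
Neglecting x in the denominator: x = √(1.47 × 10^-10 × 0.33) = 6.96 × 10^-6 M
Check: 0.0021% ionized — well under 5%, approximation valid.
pH = −log(6.96 × 10^-6) = 5.16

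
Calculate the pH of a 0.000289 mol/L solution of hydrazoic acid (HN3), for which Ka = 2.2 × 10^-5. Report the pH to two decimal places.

pH = 4.16

HN3 ⇌ N3- + H+
Ka = [H+]²/(0.000289 − [H+]) = 2.2 × 10^-5
Here C₀/Ka ≈ 13.1, so the small-[H+] approximation fails. Use the quadratic:
[H+] = [−2.2e-05 + √(2.2e-05² + 2.54e-08)]/2 = 6.95 × 10^-5 M
pH = −log[H+] = −log(6.95 × 10^-5) = 4.16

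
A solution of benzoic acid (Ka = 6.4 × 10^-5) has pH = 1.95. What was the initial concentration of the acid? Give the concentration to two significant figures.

[H+] = 10^(-1.95) = 1.12 × 10^-2 M = x
Ka = x²/(C₀ − x) ⇒ C₀ = x + x²/Ka
C₀ = 1.12 × 10^-2 + (1.12 × 10^-2)²/(6.4 × 10^-5) = 1.97 M

C₀ = 2.0 M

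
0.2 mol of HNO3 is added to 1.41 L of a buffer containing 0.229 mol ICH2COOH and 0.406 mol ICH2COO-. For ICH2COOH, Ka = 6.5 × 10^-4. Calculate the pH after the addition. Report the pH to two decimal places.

After neutralization: n(ICH2COOH) = 0.429 mol, n(ICH2COO-) = 0.206 mol.
pKa = −log(6.5 × 10^-4) = 3.187
pH = pKa + log(n_ICH2COO-/n_ICH2COOH) = 3.187 + log(0.206/0.429) = 3.187 + (-0.319)

pH = 2.87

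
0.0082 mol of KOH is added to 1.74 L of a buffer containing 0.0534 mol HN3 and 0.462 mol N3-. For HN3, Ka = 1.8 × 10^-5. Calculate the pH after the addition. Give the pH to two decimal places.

pH = 5.76

OH- converts HN3 to N3-: HN3 → 0.0452 mol, N3- → 0.47 mol.
pKa = −log(1.8 × 10^-5) = 4.745
pH = pKa + log([A⁻]/[HA]) = 4.745 + log(0.47/0.0452) = 4.745 +1.017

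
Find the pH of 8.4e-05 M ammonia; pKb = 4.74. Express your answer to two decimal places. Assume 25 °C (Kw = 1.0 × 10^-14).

NH3 + H2O ⇌ NH4+ + OH-
Kb = 10^(−4.74) = 1.82 × 10^-5
From the ICE table, Kb = [OH-]²/(8.4e-05 − [OH-]) = 1.82 × 10^-5.
[OH-] is not negligible relative to C₀; solve [OH-]² + 1.82e-05·[OH-] − 1.53e-09 = 0.
[OH-] = (−Kb + √(Kb² + 4·Kb·C₀))/2 = 3.10 × 10^-5 M
pOH = −log(3.10 × 10^-5) = 4.51; pH = 14.00 − 4.51 = 9.49

pH = 9.49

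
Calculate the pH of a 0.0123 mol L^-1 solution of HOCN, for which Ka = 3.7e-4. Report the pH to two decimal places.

HOCN ⇌ OCN- + H+
Let x = [H+] at equilibrium. Ka = x²/(0.0123 − x).
The 5% rule fails; solving x² + Ka·x − Ka·C₀ = 0 exactly:
x = [−0.00037 + √(0.00037² + 1.82e-05)]/2 = 1.96 × 10^-3 M
pH = −log[H+] = −log(1.96 × 10^-3) = 2.71

pH = 2.71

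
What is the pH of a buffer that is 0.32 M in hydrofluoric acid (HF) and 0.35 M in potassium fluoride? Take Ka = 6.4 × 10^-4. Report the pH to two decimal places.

pKa = −log(6.4 × 10^-4) = 3.194
pH = pKa + log([A⁻]/[HA]) = 3.194 + log(0.35/0.32)
pH = 3.194 + (+0.039) = 3.23

pH = 3.23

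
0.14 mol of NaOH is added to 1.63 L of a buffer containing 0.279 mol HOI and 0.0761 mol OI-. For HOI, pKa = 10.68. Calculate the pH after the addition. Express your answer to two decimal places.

OH- converts HOI to OI-: HOI → 0.139 mol, OI- → 0.216 mol.
Henderson–Hasselbalch with mole ratio 0.216/0.139: pH = 10.68 + (+0.191)

pH = 10.87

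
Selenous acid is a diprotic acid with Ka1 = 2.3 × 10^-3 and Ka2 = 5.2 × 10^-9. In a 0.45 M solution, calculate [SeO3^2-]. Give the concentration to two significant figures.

5.2 × 10^-9 M

First ionization gives [H+] ≈ [HSeO3-] = 3.10 × 10^-2 M.
Second step: Ka2 = [H+][SeO3^2-]/[HSeO3-] ≈ [SeO3^2-] (since [H+] ≈ [HSeO3-]).
So [SeO3^2-] ≈ Ka2.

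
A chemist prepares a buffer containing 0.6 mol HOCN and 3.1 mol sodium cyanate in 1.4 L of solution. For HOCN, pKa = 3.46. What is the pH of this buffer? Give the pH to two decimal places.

pH = pKa + log([A⁻]/[HA]) = 3.46 + log(3.1/0.6)
pH = 3.46 + (+0.713) = 4.17

pH = 4.17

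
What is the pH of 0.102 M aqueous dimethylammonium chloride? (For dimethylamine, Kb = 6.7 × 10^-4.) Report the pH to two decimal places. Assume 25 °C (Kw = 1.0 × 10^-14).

(CH3)2NH2+ is the conjugate acid of the weak base (CH3)2NH.
Ka = Kw/Kb = 1.0×10^-14 / 6.7 × 10^-4 = 1.49 × 10^-11
Ka = [H+]²/(0.102 − [H+]) = 1.49 × 10^-11
Neglecting [H+] in the denominator: [H+] = √(1.49 × 10^-11 × 0.102) = 1.23 × 10^-6 M
pH = −log[H+] = −log(1.23 × 10^-6) = 5.91

pH = 5.91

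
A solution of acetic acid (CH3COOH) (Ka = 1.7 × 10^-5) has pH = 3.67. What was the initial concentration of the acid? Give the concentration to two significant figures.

C₀ = 2.9 × 10^-3 M

[H+] = 10^(-3.67) = 2.14 × 10^-4 M = x
Ka = x²/(C₀ − x) ⇒ C₀ = x + x²/Ka
C₀ = 2.14 × 10^-4 + (2.14 × 10^-4)²/(1.7 × 10^-5) = 2.91 × 10^-3 M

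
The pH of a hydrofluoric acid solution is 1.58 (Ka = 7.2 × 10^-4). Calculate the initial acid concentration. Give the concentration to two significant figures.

[H+] = 10^(-1.58) = 2.63 × 10^-2 M = x
Ka = x²/(C₀ − x) ⇒ C₀ = x + x²/Ka
C₀ = 2.63 × 10^-2 + (2.63 × 10^-2)²/(7.2 × 10^-4) = 9.87 × 10^-1 M

C₀ = 9.9 × 10^-1 M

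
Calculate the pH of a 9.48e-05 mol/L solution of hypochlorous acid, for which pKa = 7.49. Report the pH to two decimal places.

HOCl ⇌ OCl- + H+
Ka = 10^(−7.49) = 3.24 × 10^-8
From the ICE table, Ka = [H+]²/(9.48e-05 − [H+]) = 3.24 × 10^-8.
Assume [H+] ≪ 9.48e-05: [H+] ≈ √(3.24 × 10^-8 × 9.48e-05) = 1.75 × 10^-6 M
Check: 1.8% ionized — well under 5%, approximation valid.
pH = −log[H+] = −log(1.75 × 10^-6) = 5.76

pH = 5.76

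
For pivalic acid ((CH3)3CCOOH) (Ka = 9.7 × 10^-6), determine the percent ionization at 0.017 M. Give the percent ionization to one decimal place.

(CH3)3CCOOH ⇌ (CH3)3CCOO- + H+; let x = [H+] at equilibrium.
x ≈ √(Ka·C₀) = √(9.7 × 10^-6 × 0.017) = 4.06 × 10^-4 M
Fraction ionized = 4.06 × 10^-4 / 0.017 = 0.0239 → 2.4%

2.4%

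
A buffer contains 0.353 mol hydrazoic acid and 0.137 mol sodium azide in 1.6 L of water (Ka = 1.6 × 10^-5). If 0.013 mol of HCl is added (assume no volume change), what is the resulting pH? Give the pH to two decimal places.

pH = 4.33

After neutralization: n(HN3) = 0.366 mol, n(N3-) = 0.124 mol.
pKa = −log(1.6 × 10^-5) = 4.796
Henderson–Hasselbalch with mole ratio 0.124/0.366: pH = 4.796 + (-0.470)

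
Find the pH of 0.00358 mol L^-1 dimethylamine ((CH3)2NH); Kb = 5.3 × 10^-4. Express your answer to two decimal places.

(CH3)2NH + H2O ⇌ (CH3)2NH2+ + OH-
From the ICE table, Kb = x²/(0.00358 − x) = 5.3 × 10^-4.
The 5% rule fails; solving x² + Kb·x − Kb·C₀ = 0 exactly:
x = [−0.00053 + √(0.00053² + 7.59e-06)]/2 = 1.14 × 10^-3 M
pOH = 2.94, so pH = 14.00 − pOH = 11.06

pH = 11.06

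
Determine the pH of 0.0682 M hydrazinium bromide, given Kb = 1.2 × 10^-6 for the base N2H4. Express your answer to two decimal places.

pH = 4.62

N2H5+ is the conjugate acid of the weak base N2H4.
Ka = Kw/Kb = 1.0×10^-14 / 1.2 × 10^-6 = 8.33 × 10^-9
From the ICE table, Ka = [H+]²/(0.0682 − [H+]) = 8.33 × 10^-9.
Assume [H+] ≪ 0.0682: [H+] ≈ √(8.33 × 10^-9 × 0.0682) = 2.38 × 10^-5 M
Check: 0.035% ionized — well under 5%, approximation valid.
pH = −log(2.38 × 10^-5) = 4.62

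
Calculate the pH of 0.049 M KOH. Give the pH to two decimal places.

KOH is a strong base; [OH-] = 0.049 M.
pOH = -log(0.049) = 1.31
pH = 14.00 - 1.31 = 12.69

pH = 12.69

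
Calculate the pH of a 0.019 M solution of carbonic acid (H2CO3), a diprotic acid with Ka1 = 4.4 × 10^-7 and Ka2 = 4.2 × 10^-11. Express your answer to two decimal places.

Since Ka1 ≫ Ka2, the first ionization dominates [H+].
Ka1 = x²/(0.019 − x) = 4.4 × 10^-7
x ≈ √(4.4 × 10^-7 × 0.019) = 9.14 × 10^-5 M
pH = −log(9.14 × 10^-5) = 4.04

pH = 4.04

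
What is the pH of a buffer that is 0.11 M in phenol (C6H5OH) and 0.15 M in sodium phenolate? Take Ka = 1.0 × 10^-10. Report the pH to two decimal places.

pH = 10.13

pKa = −log(1.0 × 10^-10) = 10.000
Using pH = pKa + log([base]/[acid]) with [base]/[acid] = 0.15/0.11:
pH = 10.000 + (+0.135) = 10.13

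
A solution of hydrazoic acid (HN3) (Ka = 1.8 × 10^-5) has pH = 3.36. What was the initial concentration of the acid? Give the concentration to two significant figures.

C₀ = 1.1 × 10^-2 M

[H+] = 10^(-3.36) = 4.37 × 10^-4 M = x
Ka = x²/(C₀ − x) ⇒ C₀ = x + x²/Ka
C₀ = 4.37 × 10^-4 + (4.37 × 10^-4)²/(1.8 × 10^-5) = 1.10 × 10^-2 M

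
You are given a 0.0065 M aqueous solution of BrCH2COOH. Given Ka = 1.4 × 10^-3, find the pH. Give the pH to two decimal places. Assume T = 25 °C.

BrCH2COOH ⇌ BrCH2COO- + H+
Let x = [H+] at equilibrium. Ka = x²/(0.0065 − x).
The 5% rule fails; solving x² + Ka·x − Ka·C₀ = 0 exactly:
x = [−0.0014 + √(0.0014² + 3.64e-05)]/2 = 2.40 × 10^-3 M
pH = −log[H+] = −log(2.40 × 10^-3) = 2.62

pH = 2.62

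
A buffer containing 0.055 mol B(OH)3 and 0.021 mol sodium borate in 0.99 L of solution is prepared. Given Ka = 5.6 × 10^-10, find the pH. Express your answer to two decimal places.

pKa = −log(5.6 × 10^-10) = 9.252
Using pH = pKa + log([base]/[acid]) with [base]/[acid] = 0.021/0.055:
pH = 9.252 + (-0.418) = 8.83

pH = 8.83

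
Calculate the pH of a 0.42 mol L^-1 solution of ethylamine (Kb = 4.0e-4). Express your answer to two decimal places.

C2H5NH2 + H2O ⇌ C2H5NH3+ + OH-
Kb = x²/(0.42 − x) = 4.0 × 10^-4
Neglecting x in the denominator: x = √(4.0 × 10^-4 × 0.42) = 1.30 × 10^-2 M
Check: 3.1% ionized — well under 5%, approximation valid.
pOH = 1.89, so pH = 14.00 − pOH = 12.11

pH = 12.11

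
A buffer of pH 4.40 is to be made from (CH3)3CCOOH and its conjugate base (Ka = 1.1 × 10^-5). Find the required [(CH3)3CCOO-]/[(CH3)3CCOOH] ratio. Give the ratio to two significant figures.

ratio = 0.28

pKa = -log(1.1 × 10^-5) = 4.959
pH = pKa + log(r) ⇒ log(r) = 4.40 − 4.959 = -0.559
r = [(CH3)3CCOO-]/[(CH3)3CCOOH] = 10^(-0.559) = 0.276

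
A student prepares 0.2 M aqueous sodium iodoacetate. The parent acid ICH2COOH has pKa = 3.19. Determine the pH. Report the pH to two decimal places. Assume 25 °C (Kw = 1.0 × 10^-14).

pH = 8.25

ICH2COO- is the conjugate base of the weak acid ICH2COOH.
Ka = 10^(−3.19) = 6.46 × 10^-4
Kb = Kw/Ka = 1.0×10^-14 / 6.46 × 10^-4 = 1.55 × 10^-11
Kb = [OH-]²/(0.2 − [OH-]) = 1.55 × 10^-11
Neglecting [OH-] in the denominator: [OH-] = √(1.55 × 10^-11 × 0.2) = 1.76 × 10^-6 M
Check: 0.00088% ionized — well under 5%, approximation valid.
pOH = 5.75, so pH = 14.00 − pOH = 8.25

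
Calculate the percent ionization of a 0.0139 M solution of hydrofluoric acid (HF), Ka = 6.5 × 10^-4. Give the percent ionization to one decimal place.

HF ⇌ F- + H+; let x = [H+] at equilibrium.
Ka = x²/(C₀ − x); solving the quadratic gives x = 2.70 × 10^-3 M.
Fraction ionized = 2.70 × 10^-3 / 0.0139 = 0.1942 → 19.4%

19.4%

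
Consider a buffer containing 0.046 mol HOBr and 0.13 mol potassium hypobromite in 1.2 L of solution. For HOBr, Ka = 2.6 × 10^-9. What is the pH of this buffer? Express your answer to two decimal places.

pKa = −log(2.6 × 10^-9) = 8.585
pH = pKa + log([A⁻]/[HA]) = 8.585 + log(0.13/0.046)
pH = 8.585 + (+0.451) = 9.04

pH = 9.04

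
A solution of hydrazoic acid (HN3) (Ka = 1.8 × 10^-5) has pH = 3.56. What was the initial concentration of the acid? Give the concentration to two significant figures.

[H+] = 10^(-3.56) = 2.75 × 10^-4 M = x
Ka = x²/(C₀ − x) ⇒ C₀ = x + x²/Ka
C₀ = 2.75 × 10^-4 + (2.75 × 10^-4)²/(1.8 × 10^-5) = 4.48 × 10^-3 M

C₀ = 4.5 × 10^-3 M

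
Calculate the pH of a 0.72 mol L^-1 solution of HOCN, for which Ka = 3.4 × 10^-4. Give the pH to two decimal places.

HOCN ⇌ OCN- + H+
Ka = x²/(0.72 − x) = 3.4 × 10^-4
Assume x ≪ 0.72: x ≈ √(3.4 × 10^-4 × 0.72) = 1.56 × 10^-2 M
Check: 2.2% ionized — well under 5%, approximation valid.
pH = −log[H+] = −log(1.56 × 10^-2) = 1.81

pH = 1.81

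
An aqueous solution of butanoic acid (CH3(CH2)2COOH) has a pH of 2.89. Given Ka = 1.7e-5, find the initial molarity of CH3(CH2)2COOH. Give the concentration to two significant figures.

[H+] = 10^(-2.89) = 1.29 × 10^-3 M = x
Ka = x²/(C₀ − x) ⇒ C₀ = x + x²/Ka
C₀ = 1.29 × 10^-3 + (1.29 × 10^-3)²/(1.7 × 10^-5) = 9.92 × 10^-2 M

C₀ = 9.9 × 10^-2 M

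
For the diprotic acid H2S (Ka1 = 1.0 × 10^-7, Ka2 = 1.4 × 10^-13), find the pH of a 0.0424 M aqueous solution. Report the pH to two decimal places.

Since Ka1 ≫ Ka2, the first ionization dominates [H+].
Ka1 = x²/(0.0424 − x) = 1.0 × 10^-7
x ≈ √(1.0 × 10^-7 × 0.0424) = 6.51 × 10^-5 M
pH = −log(6.51 × 10^-5) = 4.19

pH = 4.19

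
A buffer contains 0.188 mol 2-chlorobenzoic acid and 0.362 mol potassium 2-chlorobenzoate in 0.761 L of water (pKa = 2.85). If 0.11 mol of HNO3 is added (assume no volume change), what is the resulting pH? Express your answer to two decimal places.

pH = 2.78

After neutralization: n(ClC6H4COOH) = 0.298 mol, n(ClC6H4COO-) = 0.252 mol.
pH = pKa + log([A⁻]/[HA]) = 2.85 + log(0.252/0.298) = 2.85 -0.073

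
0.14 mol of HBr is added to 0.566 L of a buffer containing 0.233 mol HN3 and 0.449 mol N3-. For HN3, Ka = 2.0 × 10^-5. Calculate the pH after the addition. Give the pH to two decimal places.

pH = 4.62

After neutralization: n(HN3) = 0.373 mol, n(N3-) = 0.309 mol.
pKa = −log(2.0 × 10^-5) = 4.699
Henderson–Hasselbalch with mole ratio 0.309/0.373: pH = 4.699 + (-0.082)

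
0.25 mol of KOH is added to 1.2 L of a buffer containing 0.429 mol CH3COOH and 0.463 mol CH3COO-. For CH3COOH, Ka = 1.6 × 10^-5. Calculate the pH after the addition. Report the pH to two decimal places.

OH- converts CH3COOH to CH3COO-: CH3COOH → 0.179 mol, CH3COO- → 0.713 mol.
pKa = −log(1.6 × 10^-5) = 4.796
pH = pKa + log([A⁻]/[HA]) = 4.796 + log(0.713/0.179) = 4.796 +0.600

pH = 5.40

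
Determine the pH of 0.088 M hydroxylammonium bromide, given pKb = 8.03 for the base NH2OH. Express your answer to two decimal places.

pH = 3.51

NH3OH+ is the conjugate acid of the weak base NH2OH.
Kb = 10^(−8.03) = 9.33 × 10^-9
Ka = Kw/Kb = 1.0×10^-14 / 9.33 × 10^-9 = 1.07 × 10^-6
Ka = x²/(0.088 − x) = 1.07 × 10^-6
Since Ka ≪ C₀, x ≈ √(Ka·C₀) = 3.07 × 10^-4 M.
pH = −log[H+] = −log(3.07 × 10^-4) = 3.51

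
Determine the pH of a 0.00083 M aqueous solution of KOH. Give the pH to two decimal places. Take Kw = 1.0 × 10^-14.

KOH is a strong base; [OH-] = 0.00083 M.
pOH = -log(0.00083) = 3.08
pH = 14.00 - 3.08 = 10.92

pH = 10.92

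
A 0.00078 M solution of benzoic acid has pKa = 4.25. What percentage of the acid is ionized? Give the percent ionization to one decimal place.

C6H5COOH ⇌ C6H5COO- + H+; let x = [H+] at equilibrium.
Ka = 10^(−4.25) = 5.62 × 10^-5
Solve x² + 5.62e-05x − 4.38e-08 = 0 → x = 1.83 × 10^-4 M
% ionization = x/C₀ × 100% = 1.83 × 10^-4/0.00078 × 100% = 23.5%

23.5%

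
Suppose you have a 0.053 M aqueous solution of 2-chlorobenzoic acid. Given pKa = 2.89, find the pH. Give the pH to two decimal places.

pH = 2.12

ClC6H4COOH ⇌ ClC6H4COO- + H+
Ka = 10^(−2.89) = 1.29 × 10^-3
From the ICE table, Ka = [H+]²/(0.053 − [H+]) = 1.29 × 10^-3.
Here C₀/Ka ≈ 41.1, so the small-[H+] approximation fails. Use the quadratic:
[H+] = [−0.00129 + √(0.00129² + 0.000273)]/2 = 7.65 × 10^-3 M
pH = −log[H+] = −log(7.65 × 10^-3) = 2.12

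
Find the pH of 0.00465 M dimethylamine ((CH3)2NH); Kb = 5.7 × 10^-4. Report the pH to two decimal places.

pH = 11.14

(CH3)2NH + H2O ⇌ (CH3)2NH2+ + OH-
From the ICE table, Kb = [OH-]²/(0.00465 − [OH-]) = 5.7 × 10^-4.
[OH-] is not negligible relative to C₀; solve [OH-]² + 0.00057·[OH-] − 2.65e-06 = 0.
[OH-] = [−0.00057 + √(0.00057² + 1.06e-05)]/2 = 1.37 × 10^-3 M
pOH = −log(1.37 × 10^-3) = 2.86; pH = 14.00 − 2.86 = 11.14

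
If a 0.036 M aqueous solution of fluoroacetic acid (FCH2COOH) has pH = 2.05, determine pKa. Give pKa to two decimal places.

pKa = 2.53

[H+] = 10^(-2.05) = 8.91 × 10^-3 M
At equilibrium [HA] = 0.036 − 8.91 × 10^-3 = 2.71 × 10^-2 M
Ka = [H+][A-]/[HA] = (8.91 × 10^-3)² / 2.71 × 10^-2 = 2.93 × 10^-3
pKa = -log(2.93 × 10^-3) = 2.53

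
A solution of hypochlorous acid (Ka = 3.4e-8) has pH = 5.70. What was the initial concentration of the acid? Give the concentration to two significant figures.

[H+] = 10^(-5.70) = 2.00 × 10^-6 M = x
Ka = x²/(C₀ − x) ⇒ C₀ = x + x²/Ka
C₀ = 2.00 × 10^-6 + (2.00 × 10^-6)²/(3.4 × 10^-8) = 1.20 × 10^-4 M

C₀ = 1.2 × 10^-4 M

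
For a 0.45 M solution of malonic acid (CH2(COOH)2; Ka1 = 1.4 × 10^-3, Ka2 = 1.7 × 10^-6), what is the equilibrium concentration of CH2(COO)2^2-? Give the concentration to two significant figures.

1.7 × 10^-6 M

First ionization gives [H+] ≈ [CH2(COOH)COO-] = 2.44 × 10^-2 M.
Second step: Ka2 = [H+][CH2(COO)2^2-]/[CH2(COOH)COO-] ≈ [CH2(COO)2^2-] (since [H+] ≈ [CH2(COOH)COO-]).
So [CH2(COO)2^2-] ≈ Ka2.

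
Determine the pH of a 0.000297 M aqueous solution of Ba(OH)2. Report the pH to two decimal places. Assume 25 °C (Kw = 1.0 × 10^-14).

Ba(OH)2 is a strong base (each formula unit releases 2 OH-); [OH-] = 0.000594 M.
pOH = -log(0.000594) = 3.23
pH = 14.00 - 3.23 = 10.77

pH = 10.77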